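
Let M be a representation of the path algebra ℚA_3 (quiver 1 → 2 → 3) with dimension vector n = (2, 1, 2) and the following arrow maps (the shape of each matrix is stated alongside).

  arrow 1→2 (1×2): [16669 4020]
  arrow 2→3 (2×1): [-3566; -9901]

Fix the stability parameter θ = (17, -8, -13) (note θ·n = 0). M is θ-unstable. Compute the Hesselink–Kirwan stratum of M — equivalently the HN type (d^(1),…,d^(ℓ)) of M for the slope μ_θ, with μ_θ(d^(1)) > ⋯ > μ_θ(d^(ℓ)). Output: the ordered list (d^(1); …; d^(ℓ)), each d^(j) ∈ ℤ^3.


Via rank(M_{q-1}∘⋯∘M_p): M ≅ I[1,1], I[1,3], I[3,3].
μ_θ-semistable layers: μ^(1)=17; μ^(2)=-4/3; μ^(3)=-13

((1, 0, 0); (1, 1, 1); (0, 0, 1))


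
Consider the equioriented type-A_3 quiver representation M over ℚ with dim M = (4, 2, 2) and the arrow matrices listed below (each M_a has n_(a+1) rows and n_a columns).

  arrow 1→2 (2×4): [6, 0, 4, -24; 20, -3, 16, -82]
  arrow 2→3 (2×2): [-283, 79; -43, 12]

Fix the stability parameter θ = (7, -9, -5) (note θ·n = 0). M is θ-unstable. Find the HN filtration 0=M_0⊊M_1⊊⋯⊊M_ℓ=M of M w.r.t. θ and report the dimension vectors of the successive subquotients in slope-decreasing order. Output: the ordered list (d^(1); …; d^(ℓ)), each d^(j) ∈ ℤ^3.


Barcode: M ≅ I[1,1]^2, I[1,3]^2. HN layers by μ_θ (2 steps, strictly decreasing):
  μ^(1)=7; μ^(2)=-7/3

((2, 0, 0); (2, 2, 2))


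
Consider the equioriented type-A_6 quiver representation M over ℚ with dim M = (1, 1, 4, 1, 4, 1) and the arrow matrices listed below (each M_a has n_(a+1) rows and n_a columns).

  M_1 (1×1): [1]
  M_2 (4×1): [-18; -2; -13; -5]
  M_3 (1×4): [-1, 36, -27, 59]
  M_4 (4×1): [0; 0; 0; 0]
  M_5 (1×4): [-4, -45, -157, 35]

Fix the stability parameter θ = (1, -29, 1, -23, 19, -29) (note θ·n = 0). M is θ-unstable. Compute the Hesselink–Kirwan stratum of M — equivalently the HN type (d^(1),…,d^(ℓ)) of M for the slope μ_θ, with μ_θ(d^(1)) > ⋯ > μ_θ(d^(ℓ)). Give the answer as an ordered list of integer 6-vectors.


Interval decomposition of M: I[1,4], I[3,3]^3, I[5,5]^3, I[5,6].
HN type (ℓ=5): μ^(1)=19; μ^(2)=1; μ^(3)=-5; μ^(4)=-11; μ^(5)=-14

((0, 0, 0, 0, 3, 0); (0, 0, 3, 0, 0, 0); (0, 0, 0, 0, 1, 1); (0, 0, 1, 1, 0, 0); (1, 1, 0, 0, 0, 0))


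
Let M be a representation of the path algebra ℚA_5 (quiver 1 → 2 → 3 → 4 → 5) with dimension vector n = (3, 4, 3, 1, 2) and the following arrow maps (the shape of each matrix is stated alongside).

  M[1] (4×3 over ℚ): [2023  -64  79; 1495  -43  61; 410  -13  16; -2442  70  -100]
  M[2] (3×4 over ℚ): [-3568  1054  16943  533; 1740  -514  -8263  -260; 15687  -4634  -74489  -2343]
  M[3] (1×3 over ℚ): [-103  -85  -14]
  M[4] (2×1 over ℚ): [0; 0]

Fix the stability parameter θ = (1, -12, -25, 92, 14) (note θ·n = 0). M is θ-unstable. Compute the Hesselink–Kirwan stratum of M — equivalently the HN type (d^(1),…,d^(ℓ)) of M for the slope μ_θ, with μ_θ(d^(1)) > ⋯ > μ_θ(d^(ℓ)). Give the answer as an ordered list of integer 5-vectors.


Via rank(M_{q-1}∘⋯∘M_p): M ≅ I[1,3]^2, I[1,4], I[2,2], I[5,5]^2.
μ_θ-semistable layers: μ^(1)=92; μ^(2)=14; μ^(3)=-12

((0, 0, 0, 1, 0); (0, 0, 0, 0, 2); (3, 4, 3, 0, 0))


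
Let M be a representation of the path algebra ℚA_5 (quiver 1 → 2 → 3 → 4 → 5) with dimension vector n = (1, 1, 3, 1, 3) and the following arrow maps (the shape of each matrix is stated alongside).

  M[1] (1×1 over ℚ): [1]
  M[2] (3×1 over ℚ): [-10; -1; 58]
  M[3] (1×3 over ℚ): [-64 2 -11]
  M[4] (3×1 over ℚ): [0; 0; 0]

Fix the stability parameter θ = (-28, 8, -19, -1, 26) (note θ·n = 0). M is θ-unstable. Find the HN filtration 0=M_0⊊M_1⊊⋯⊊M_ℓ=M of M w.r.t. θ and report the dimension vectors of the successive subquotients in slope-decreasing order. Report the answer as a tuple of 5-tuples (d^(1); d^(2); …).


Interval decomposition of M: I[1,3], I[3,3], I[3,4], I[5,5]^3.
HN type (ℓ=5): μ^(1)=26; μ^(2)=-1; μ^(3)=-11/2; μ^(4)=-19; μ^(5)=-28

((0, 0, 0, 0, 3); (0, 0, 0, 1, 0); (0, 1, 1, 0, 0); (0, 0, 2, 0, 0); (1, 0, 0, 0, 0))


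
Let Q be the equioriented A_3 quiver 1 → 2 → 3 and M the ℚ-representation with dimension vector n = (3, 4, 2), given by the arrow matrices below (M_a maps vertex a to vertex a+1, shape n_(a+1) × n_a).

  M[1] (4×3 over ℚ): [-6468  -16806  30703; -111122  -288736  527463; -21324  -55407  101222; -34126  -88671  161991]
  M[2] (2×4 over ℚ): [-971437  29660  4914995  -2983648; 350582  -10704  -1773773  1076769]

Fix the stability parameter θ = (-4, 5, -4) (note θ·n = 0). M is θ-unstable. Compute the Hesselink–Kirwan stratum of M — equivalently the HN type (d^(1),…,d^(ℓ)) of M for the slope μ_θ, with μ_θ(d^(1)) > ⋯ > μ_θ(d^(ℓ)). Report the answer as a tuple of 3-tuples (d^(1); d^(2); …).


Via rank(M_{q-1}∘⋯∘M_p): M ≅ I[1,2], I[1,3]^2, I[2,2].
μ_θ-semistable layers: μ^(1)=5; μ^(2)=1/2; μ^(3)=-4

((0, 2, 0); (0, 2, 2); (3, 0, 0))


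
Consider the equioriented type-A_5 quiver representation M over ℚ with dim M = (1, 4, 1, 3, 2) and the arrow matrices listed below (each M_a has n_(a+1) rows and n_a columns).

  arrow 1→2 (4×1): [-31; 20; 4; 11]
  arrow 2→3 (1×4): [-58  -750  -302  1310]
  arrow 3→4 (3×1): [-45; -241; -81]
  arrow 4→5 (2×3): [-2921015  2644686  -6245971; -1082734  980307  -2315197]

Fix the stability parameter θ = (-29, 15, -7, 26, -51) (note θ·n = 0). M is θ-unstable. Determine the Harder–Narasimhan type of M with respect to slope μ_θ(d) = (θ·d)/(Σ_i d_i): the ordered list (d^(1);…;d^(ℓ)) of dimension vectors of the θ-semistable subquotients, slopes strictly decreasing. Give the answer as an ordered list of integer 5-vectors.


Via rank(M_{q-1}∘⋯∘M_p): M ≅ I[1,2], I[2,2]^2, I[2,4], I[4,5]^2.
μ_θ-semistable layers: μ^(1)=26; μ^(2)=15; μ^(3)=4; μ^(4)=-25/2; μ^(5)=-29

((0, 0, 0, 1, 0); (0, 3, 0, 0, 0); (0, 1, 1, 0, 0); (0, 0, 0, 2, 2); (1, 0, 0, 0, 0))


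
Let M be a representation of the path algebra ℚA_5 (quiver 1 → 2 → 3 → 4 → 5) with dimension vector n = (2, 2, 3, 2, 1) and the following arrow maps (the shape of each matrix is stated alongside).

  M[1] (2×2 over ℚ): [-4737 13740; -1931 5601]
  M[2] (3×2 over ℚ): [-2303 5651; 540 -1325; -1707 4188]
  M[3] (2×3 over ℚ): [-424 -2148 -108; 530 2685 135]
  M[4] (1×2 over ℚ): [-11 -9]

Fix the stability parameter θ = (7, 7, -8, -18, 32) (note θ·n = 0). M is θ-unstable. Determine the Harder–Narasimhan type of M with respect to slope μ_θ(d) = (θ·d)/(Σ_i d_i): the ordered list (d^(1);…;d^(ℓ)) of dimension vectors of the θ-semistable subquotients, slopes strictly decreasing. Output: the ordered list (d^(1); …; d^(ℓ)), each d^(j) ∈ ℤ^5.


Barcode: M ≅ I[1,3], I[1,5], I[3,3], I[4,4]. HN layers by μ_θ (5 steps, strictly decreasing):
  μ^(1)=32; μ^(2)=2; μ^(3)=-3; μ^(4)=-8; μ^(5)=-18

((0, 0, 0, 0, 1); (1, 1, 1, 0, 0); (1, 1, 1, 1, 0); (0, 0, 1, 0, 0); (0, 0, 0, 1, 0))


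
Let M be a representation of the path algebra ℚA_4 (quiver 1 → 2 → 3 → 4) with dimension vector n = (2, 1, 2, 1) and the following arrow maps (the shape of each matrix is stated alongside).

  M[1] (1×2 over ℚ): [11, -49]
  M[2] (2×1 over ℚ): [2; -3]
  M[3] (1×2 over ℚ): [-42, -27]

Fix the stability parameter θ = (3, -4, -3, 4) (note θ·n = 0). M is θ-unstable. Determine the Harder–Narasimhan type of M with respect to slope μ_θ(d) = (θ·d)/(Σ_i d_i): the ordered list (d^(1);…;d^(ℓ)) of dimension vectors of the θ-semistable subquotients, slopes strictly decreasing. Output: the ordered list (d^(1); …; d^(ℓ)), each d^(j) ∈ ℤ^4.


Barcode: M ≅ I[1,1], I[1,4], I[3,3]. HN layers by μ_θ (4 steps, strictly decreasing):
  μ^(1)=4; μ^(2)=3; μ^(3)=-4/3; μ^(4)=-3

((0, 0, 0, 1); (1, 0, 0, 0); (1, 1, 1, 0); (0, 0, 1, 0))


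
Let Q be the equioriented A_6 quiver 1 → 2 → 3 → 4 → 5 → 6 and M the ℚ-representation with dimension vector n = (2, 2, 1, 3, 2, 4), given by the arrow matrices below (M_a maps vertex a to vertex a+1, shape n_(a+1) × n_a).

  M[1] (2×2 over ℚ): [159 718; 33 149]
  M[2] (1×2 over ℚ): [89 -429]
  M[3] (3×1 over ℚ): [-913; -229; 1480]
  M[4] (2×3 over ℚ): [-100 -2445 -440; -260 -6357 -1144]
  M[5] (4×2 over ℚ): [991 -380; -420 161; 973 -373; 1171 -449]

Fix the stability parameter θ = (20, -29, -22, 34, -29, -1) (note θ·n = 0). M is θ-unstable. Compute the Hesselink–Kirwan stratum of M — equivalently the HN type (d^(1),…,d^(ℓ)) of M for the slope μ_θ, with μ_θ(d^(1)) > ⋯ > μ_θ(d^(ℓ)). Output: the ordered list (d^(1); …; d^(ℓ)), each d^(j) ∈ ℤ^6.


Barcode: M ≅ I[1,2], I[1,6], I[4,4]^2, I[5,6], I[6,6]^2. HN layers by μ_θ (6 steps, strictly decreasing):
  μ^(1)=34; μ^(2)=4/3; μ^(3)=-1; μ^(4)=-9/2; μ^(5)=-31/3; μ^(6)=-29

((0, 0, 0, 2, 0, 0); (0, 0, 0, 1, 1, 1); (0, 0, 0, 0, 0, 3); (1, 1, 0, 0, 0, 0); (1, 1, 1, 0, 0, 0); (0, 0, 0, 0, 1, 0))


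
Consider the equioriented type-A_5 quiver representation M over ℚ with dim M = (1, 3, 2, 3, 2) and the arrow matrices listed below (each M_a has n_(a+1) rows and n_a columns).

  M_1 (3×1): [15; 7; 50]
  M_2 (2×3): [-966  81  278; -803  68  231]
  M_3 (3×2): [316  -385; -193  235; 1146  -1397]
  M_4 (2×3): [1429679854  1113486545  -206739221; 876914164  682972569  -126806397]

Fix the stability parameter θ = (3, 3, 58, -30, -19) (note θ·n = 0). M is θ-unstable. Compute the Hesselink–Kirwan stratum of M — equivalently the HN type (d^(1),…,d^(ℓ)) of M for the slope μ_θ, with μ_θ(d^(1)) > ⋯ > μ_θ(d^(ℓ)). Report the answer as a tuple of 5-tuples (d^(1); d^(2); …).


Via rank(M_{q-1}∘⋯∘M_p): M ≅ I[1,5], I[2,2], I[2,5], I[4,4].
μ_θ-semistable layers: μ^(1)=3; μ^(2)=-30

((1, 3, 2, 2, 2); (0, 0, 0, 1, 0))


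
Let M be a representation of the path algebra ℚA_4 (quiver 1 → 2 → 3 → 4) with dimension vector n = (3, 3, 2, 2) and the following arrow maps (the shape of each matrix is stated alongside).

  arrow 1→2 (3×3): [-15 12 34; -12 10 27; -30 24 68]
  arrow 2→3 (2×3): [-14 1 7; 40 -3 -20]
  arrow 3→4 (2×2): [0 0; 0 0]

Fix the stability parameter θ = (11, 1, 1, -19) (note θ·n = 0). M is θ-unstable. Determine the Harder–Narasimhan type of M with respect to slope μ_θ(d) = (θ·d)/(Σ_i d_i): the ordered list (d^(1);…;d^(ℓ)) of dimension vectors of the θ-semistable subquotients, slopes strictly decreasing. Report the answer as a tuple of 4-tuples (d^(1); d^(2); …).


Barcode: M ≅ I[1,1], I[1,2], I[1,3], I[2,3], I[4,4]^2. HN layers by μ_θ (5 steps, strictly decreasing):
  μ^(1)=11; μ^(2)=6; μ^(3)=13/3; μ^(4)=1; μ^(5)=-19

((1, 0, 0, 0); (1, 1, 0, 0); (1, 1, 1, 0); (0, 1, 1, 0); (0, 0, 0, 2))


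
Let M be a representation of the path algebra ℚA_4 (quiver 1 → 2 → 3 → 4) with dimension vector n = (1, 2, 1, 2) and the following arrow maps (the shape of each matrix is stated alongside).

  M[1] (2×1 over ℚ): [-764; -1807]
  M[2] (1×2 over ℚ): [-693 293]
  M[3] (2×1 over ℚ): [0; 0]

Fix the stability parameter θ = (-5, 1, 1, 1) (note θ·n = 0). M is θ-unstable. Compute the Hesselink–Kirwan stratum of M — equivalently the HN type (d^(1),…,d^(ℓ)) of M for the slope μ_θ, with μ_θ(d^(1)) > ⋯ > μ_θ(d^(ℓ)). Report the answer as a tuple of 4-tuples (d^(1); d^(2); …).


Via rank(M_{q-1}∘⋯∘M_p): M ≅ I[1,3], I[2,2], I[4,4]^2.
μ_θ-semistable layers: μ^(1)=1; μ^(2)=-5

((0, 2, 1, 2); (1, 0, 0, 0))


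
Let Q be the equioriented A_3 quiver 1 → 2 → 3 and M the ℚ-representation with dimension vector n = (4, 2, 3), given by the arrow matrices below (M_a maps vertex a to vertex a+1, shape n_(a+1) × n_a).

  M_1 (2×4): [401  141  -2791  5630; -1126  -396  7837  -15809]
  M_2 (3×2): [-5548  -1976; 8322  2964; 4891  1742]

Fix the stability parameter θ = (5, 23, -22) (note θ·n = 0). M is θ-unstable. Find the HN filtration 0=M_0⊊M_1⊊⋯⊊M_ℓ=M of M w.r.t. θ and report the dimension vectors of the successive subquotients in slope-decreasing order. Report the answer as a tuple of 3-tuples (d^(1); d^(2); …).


Interval decomposition of M: I[1,1]^2, I[1,2], I[1,3], I[3,3]^2.
HN type (ℓ=4): μ^(1)=23; μ^(2)=5; μ^(3)=2; μ^(4)=-22

((0, 1, 0); (3, 0, 0); (1, 1, 1); (0, 0, 2))


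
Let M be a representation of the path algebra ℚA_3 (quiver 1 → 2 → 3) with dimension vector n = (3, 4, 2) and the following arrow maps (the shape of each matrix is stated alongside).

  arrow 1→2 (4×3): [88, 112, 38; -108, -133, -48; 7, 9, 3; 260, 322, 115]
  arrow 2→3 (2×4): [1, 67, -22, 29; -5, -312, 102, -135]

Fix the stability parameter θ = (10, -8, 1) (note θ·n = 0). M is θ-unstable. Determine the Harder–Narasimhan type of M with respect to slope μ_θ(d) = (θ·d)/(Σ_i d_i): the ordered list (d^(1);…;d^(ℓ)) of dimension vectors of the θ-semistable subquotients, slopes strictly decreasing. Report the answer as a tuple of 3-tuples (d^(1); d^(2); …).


Via rank(M_{q-1}∘⋯∘M_p): M ≅ I[1,2], I[1,3]^2, I[2,2].
μ_θ-semistable layers: μ^(1)=1; μ^(2)=-8

((3, 3, 2); (0, 1, 0))


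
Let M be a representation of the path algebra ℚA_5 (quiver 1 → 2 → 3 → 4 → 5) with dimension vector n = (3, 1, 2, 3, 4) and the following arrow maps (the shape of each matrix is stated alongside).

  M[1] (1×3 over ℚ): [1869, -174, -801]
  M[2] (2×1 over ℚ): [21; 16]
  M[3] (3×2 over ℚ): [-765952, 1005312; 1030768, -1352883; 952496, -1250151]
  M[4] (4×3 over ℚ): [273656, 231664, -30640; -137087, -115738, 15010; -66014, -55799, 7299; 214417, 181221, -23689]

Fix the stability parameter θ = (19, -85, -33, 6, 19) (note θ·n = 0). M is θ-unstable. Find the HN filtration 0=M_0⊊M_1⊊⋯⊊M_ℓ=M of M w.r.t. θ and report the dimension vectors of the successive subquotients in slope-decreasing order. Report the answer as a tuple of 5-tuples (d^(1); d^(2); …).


Interval decomposition of M: I[1,1]^2, I[1,3], I[3,4], I[4,5]^2, I[5,5]^2.
HN type (ℓ=3): μ^(1)=19; μ^(2)=6; μ^(3)=-33

((2, 0, 0, 0, 4); (0, 0, 0, 3, 0); (1, 1, 2, 0, 0))


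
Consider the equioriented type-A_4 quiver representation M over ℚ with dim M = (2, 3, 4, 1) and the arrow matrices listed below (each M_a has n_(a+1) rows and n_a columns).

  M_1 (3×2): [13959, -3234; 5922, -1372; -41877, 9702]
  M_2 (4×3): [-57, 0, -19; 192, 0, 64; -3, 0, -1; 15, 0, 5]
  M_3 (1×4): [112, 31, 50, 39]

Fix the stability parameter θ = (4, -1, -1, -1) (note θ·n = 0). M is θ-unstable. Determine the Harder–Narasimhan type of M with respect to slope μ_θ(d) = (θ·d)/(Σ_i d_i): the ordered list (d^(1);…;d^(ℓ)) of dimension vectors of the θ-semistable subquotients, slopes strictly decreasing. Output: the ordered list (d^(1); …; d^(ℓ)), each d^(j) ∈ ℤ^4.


Interval decomposition of M: I[1,1], I[1,2], I[2,2], I[2,4], I[3,3]^3.
HN type (ℓ=3): μ^(1)=4; μ^(2)=3/2; μ^(3)=-1

((1, 0, 0, 0); (1, 1, 0, 0); (0, 2, 4, 1))


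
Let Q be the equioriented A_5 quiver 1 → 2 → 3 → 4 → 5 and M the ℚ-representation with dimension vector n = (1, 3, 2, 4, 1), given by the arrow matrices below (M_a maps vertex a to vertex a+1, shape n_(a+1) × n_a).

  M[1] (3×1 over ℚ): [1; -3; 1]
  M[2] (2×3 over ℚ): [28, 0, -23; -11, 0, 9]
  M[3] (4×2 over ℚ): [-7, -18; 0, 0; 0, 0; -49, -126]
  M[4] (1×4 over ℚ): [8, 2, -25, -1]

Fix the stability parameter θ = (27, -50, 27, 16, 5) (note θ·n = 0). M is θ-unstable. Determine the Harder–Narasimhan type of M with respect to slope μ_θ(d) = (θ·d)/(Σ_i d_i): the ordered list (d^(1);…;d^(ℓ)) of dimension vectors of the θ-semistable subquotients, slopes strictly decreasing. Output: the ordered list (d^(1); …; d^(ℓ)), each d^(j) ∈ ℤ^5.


Interval decomposition of M: I[1,5], I[2,2], I[2,3], I[4,4]^3.
HN type (ℓ=4): μ^(1)=27; μ^(2)=16; μ^(3)=-23/2; μ^(4)=-50

((0, 0, 1, 0, 0); (0, 0, 1, 4, 1); (1, 1, 0, 0, 0); (0, 2, 0, 0, 0))


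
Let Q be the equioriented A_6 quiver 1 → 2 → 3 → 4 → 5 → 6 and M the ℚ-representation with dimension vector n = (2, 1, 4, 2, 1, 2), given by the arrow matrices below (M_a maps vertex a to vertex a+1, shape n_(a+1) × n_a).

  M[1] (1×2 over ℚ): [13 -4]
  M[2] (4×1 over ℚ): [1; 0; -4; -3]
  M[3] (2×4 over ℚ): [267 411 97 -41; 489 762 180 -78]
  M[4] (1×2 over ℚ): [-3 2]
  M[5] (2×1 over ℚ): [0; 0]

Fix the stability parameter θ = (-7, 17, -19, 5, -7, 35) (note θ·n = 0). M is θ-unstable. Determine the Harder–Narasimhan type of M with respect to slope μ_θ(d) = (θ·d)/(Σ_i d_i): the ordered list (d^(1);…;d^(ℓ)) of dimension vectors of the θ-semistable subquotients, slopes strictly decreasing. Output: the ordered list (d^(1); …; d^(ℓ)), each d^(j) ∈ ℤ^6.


Barcode: M ≅ I[1,1], I[1,4], I[3,3]^2, I[3,5], I[6,6]^2. HN layers by μ_θ (5 steps, strictly decreasing):
  μ^(1)=35; μ^(2)=5; μ^(3)=-1; μ^(4)=-7; μ^(5)=-19

((0, 0, 0, 0, 0, 2); (0, 0, 0, 1, 0, 0); (0, 1, 1, 1, 1, 0); (2, 0, 0, 0, 0, 0); (0, 0, 3, 0, 0, 0))


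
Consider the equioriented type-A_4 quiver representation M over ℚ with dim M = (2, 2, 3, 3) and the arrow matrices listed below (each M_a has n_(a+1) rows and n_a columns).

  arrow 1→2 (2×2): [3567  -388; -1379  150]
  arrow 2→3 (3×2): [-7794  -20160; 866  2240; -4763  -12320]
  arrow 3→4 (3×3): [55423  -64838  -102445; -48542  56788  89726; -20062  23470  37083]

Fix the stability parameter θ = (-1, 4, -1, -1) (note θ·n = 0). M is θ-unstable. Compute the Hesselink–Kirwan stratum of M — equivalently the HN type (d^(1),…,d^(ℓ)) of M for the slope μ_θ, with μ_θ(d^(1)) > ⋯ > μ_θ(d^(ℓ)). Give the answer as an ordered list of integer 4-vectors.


Via rank(M_{q-1}∘⋯∘M_p): M ≅ I[1,2], I[1,4], I[3,3], I[3,4], I[4,4].
μ_θ-semistable layers: μ^(1)=4; μ^(2)=2/3; μ^(3)=-1

((0, 1, 0, 0); (0, 1, 1, 1); (2, 0, 2, 2))


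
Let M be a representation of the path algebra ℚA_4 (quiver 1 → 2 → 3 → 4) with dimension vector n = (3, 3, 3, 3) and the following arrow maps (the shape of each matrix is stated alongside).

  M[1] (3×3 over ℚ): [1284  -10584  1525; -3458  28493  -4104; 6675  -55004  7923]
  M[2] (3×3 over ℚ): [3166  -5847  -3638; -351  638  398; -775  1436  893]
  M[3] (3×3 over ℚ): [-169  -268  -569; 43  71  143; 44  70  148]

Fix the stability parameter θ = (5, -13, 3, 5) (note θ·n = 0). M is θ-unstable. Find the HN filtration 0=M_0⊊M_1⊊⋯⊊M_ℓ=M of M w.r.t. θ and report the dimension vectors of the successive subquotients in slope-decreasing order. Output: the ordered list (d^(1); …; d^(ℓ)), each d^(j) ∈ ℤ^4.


Via rank(M_{q-1}∘⋯∘M_p): M ≅ I[1,3], I[1,4]^2, I[4,4].
μ_θ-semistable layers: μ^(1)=5; μ^(2)=3; μ^(3)=-4

((0, 0, 0, 3); (0, 0, 3, 0); (3, 3, 0, 0))


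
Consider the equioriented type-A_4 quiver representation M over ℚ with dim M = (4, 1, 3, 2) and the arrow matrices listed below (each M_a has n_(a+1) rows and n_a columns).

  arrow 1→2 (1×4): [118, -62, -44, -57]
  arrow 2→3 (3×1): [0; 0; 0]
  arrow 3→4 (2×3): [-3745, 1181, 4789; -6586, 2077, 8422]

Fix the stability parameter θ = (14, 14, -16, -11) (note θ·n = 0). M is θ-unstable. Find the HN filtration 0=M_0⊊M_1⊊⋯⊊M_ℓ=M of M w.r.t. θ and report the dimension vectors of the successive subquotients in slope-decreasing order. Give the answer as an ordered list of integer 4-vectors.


Via rank(M_{q-1}∘⋯∘M_p): M ≅ I[1,1]^3, I[1,2], I[3,3], I[3,4]^2.
μ_θ-semistable layers: μ^(1)=14; μ^(2)=-11; μ^(3)=-16

((4, 1, 0, 0); (0, 0, 0, 2); (0, 0, 3, 0))


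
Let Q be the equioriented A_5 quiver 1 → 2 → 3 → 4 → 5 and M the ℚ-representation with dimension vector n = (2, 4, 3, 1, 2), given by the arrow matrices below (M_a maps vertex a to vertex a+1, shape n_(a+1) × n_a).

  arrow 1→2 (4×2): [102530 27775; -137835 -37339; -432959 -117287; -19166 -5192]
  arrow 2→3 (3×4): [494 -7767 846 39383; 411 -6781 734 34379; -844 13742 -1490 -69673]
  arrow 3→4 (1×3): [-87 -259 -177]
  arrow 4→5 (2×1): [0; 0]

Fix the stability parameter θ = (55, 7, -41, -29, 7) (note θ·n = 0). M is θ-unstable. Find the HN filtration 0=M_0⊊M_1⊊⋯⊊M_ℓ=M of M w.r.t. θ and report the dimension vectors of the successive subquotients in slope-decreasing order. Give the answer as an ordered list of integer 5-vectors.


Via rank(M_{q-1}∘⋯∘M_p): M ≅ I[1,3], I[1,4], I[2,2], I[2,3], I[5,5]^2.
μ_θ-semistable layers: μ^(1)=7; μ^(2)=-2; μ^(3)=-17

((1, 2, 1, 0, 2); (1, 1, 1, 1, 0); (0, 1, 1, 0, 0))


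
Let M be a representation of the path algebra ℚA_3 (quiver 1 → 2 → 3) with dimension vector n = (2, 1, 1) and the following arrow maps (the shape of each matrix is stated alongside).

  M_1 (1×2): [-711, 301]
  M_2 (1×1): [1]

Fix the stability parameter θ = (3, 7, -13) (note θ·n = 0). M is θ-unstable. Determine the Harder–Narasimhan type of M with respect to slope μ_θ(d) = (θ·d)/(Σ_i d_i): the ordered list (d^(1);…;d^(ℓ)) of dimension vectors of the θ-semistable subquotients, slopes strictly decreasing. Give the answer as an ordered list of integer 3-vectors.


Barcode: M ≅ I[1,1], I[1,3]. HN layers by μ_θ (2 steps, strictly decreasing):
  μ^(1)=3; μ^(2)=-1

((1, 0, 0); (1, 1, 1))


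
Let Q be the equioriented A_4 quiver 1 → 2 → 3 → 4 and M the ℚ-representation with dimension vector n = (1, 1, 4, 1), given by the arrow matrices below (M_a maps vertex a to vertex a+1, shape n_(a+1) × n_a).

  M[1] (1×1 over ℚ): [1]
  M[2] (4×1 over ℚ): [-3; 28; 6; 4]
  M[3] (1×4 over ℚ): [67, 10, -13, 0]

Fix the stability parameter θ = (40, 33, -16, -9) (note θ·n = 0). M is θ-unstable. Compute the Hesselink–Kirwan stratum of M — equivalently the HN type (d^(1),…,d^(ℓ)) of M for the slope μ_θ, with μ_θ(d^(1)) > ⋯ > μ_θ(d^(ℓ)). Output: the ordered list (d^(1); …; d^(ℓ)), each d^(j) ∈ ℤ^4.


Interval decomposition of M: I[1,4], I[3,3]^3.
HN type (ℓ=2): μ^(1)=12; μ^(2)=-16

((1, 1, 1, 1); (0, 0, 3, 0))


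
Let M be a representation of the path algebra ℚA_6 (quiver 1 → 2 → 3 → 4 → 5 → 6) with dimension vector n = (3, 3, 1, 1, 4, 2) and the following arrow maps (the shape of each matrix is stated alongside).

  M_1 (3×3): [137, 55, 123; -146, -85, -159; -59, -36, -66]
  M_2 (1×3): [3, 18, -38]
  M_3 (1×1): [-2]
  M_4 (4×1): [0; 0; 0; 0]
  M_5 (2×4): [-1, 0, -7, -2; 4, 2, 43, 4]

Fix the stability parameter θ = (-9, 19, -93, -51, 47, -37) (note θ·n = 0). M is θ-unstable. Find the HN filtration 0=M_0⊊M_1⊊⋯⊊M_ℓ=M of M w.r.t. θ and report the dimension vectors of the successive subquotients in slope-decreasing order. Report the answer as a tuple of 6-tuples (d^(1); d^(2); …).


Barcode: M ≅ I[1,1], I[1,2], I[1,4], I[2,2], I[5,5]^2, I[5,6]^2. HN layers by μ_θ (5 steps, strictly decreasing):
  μ^(1)=47; μ^(2)=19; μ^(3)=5; μ^(4)=-9; μ^(5)=-67/2

((0, 0, 0, 0, 2, 0); (0, 2, 0, 0, 0, 0); (0, 0, 0, 0, 2, 2); (2, 0, 0, 0, 0, 0); (1, 1, 1, 1, 0, 0))


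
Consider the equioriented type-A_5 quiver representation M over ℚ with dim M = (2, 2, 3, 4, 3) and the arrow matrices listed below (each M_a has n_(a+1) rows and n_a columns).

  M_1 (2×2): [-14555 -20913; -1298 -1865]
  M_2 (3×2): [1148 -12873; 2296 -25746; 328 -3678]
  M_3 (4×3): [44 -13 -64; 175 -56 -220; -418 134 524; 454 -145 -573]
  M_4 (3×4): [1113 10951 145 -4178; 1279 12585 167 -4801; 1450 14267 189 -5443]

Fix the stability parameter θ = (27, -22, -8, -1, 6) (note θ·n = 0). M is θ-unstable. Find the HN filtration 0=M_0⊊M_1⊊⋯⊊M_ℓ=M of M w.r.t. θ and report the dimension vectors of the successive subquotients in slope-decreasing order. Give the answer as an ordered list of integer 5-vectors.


Via rank(M_{q-1}∘⋯∘M_p): M ≅ I[1,2], I[1,5], I[3,5]^2, I[4,4].
μ_θ-semistable layers: μ^(1)=6; μ^(2)=5/2; μ^(3)=-1; μ^(4)=-8

((0, 0, 0, 0, 3); (1, 1, 0, 0, 0); (1, 1, 1, 4, 0); (0, 0, 2, 0, 0))


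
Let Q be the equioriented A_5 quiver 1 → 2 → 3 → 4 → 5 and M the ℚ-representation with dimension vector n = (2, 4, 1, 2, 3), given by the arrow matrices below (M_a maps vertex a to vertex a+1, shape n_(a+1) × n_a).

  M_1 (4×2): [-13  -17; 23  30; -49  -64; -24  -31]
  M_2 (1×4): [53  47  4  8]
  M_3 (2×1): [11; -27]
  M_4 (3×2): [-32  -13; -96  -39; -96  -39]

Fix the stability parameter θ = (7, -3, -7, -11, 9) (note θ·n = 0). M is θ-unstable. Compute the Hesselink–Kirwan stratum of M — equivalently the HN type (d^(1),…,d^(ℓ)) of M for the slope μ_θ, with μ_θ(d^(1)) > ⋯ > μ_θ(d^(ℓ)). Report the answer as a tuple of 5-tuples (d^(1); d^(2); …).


Via rank(M_{q-1}∘⋯∘M_p): M ≅ I[1,2], I[1,5], I[2,2]^2, I[4,4], I[5,5]^2.
μ_θ-semistable layers: μ^(1)=9; μ^(2)=2; μ^(3)=-3; μ^(4)=-7/2; μ^(5)=-11

((0, 0, 0, 0, 3); (1, 1, 0, 0, 0); (0, 2, 0, 0, 0); (1, 1, 1, 1, 0); (0, 0, 0, 1, 0))


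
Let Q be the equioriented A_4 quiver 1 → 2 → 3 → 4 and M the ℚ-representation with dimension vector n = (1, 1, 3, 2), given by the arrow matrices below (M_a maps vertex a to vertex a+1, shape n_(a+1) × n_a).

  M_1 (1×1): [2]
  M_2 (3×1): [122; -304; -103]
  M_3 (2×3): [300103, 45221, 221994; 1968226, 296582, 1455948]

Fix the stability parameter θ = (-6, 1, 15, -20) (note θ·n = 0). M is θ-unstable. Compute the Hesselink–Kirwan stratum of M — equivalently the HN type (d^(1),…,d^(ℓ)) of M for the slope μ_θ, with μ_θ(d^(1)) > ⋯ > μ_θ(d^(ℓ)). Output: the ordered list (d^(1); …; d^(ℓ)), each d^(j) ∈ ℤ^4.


Barcode: M ≅ I[1,3], I[3,3], I[3,4], I[4,4]. HN layers by μ_θ (5 steps, strictly decreasing):
  μ^(1)=15; μ^(2)=1; μ^(3)=-5/2; μ^(4)=-6; μ^(5)=-20

((0, 0, 2, 0); (0, 1, 0, 0); (0, 0, 1, 1); (1, 0, 0, 0); (0, 0, 0, 1))


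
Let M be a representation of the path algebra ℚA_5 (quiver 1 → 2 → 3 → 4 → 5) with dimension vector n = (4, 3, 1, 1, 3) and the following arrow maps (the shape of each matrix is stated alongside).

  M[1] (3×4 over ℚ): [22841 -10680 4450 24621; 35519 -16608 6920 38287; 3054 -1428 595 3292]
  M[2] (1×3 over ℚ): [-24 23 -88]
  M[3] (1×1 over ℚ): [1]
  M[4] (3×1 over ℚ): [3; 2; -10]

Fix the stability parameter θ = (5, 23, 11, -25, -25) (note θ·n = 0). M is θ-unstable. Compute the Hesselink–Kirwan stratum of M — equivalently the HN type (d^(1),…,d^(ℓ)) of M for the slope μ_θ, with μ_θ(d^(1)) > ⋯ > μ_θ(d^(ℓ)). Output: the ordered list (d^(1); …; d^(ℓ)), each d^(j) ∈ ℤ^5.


Interval decomposition of M: I[1,1]^2, I[1,2], I[1,5], I[2,2], I[5,5]^2.
HN type (ℓ=4): μ^(1)=23; μ^(2)=5; μ^(3)=-11/5; μ^(4)=-25

((0, 2, 0, 0, 0); (3, 0, 0, 0, 0); (1, 1, 1, 1, 1); (0, 0, 0, 0, 2))


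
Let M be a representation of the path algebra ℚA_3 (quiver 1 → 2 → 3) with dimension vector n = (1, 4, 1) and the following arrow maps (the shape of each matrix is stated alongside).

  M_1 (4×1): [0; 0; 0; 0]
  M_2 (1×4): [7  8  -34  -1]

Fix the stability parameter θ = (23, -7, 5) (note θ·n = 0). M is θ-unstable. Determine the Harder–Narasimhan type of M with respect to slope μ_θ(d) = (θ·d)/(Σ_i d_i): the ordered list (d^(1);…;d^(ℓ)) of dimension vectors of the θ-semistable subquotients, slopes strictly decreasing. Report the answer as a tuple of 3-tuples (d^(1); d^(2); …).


Via rank(M_{q-1}∘⋯∘M_p): M ≅ I[1,1], I[2,2]^3, I[2,3].
μ_θ-semistable layers: μ^(1)=23; μ^(2)=5; μ^(3)=-7

((1, 0, 0); (0, 0, 1); (0, 4, 0))


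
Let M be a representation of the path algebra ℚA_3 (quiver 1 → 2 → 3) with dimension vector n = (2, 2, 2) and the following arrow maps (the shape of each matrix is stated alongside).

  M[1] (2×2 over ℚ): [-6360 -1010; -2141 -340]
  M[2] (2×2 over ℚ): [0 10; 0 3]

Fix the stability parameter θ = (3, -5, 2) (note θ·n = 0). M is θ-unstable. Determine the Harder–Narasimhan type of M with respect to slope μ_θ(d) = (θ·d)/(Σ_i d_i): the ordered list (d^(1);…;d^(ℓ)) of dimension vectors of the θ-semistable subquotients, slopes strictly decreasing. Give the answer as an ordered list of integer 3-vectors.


Via rank(M_{q-1}∘⋯∘M_p): M ≅ I[1,2], I[1,3], I[3,3].
μ_θ-semistable layers: μ^(1)=2; μ^(2)=-1

((0, 0, 2); (2, 2, 0))


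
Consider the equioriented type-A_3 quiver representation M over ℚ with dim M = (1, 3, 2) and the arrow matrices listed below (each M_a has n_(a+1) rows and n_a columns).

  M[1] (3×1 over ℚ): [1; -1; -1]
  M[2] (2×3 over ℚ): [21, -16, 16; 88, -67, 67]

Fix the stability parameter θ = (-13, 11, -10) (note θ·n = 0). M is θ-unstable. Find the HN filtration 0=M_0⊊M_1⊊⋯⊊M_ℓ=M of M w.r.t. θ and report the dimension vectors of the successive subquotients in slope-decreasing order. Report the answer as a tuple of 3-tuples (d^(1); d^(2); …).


Interval decomposition of M: I[1,3], I[2,2], I[2,3].
HN type (ℓ=3): μ^(1)=11; μ^(2)=1/2; μ^(3)=-13

((0, 1, 0); (0, 2, 2); (1, 0, 0))


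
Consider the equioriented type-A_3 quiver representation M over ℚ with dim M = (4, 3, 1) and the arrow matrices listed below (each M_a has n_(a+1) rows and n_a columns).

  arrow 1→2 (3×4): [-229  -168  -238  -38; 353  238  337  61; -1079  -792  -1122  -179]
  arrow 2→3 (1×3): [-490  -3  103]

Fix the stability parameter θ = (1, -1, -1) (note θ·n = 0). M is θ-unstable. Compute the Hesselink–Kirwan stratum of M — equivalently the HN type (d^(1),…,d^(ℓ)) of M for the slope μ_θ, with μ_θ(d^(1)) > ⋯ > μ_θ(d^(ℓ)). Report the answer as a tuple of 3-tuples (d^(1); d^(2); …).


Via rank(M_{q-1}∘⋯∘M_p): M ≅ I[1,1], I[1,2]^2, I[1,3].
μ_θ-semistable layers: μ^(1)=1; μ^(2)=0; μ^(3)=-1/3

((1, 0, 0); (2, 2, 0); (1, 1, 1))


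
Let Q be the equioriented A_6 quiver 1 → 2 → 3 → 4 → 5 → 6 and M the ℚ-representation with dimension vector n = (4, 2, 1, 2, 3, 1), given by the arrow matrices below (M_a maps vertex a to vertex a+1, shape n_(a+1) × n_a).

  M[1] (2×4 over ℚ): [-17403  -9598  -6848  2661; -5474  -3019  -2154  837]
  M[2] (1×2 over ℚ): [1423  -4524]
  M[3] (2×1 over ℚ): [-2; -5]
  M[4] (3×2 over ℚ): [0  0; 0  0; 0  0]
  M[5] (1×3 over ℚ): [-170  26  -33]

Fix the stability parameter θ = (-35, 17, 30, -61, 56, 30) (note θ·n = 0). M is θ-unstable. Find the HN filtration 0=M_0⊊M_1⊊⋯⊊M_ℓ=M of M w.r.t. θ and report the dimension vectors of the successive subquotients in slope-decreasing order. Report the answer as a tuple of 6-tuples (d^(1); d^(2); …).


Barcode: M ≅ I[1,1]^2, I[1,2], I[1,4], I[4,4], I[5,5]^2, I[5,6]. HN layers by μ_θ (6 steps, strictly decreasing):
  μ^(1)=56; μ^(2)=43; μ^(3)=17; μ^(4)=-14/3; μ^(5)=-35; μ^(6)=-61

((0, 0, 0, 0, 2, 0); (0, 0, 0, 0, 1, 1); (0, 1, 0, 0, 0, 0); (0, 1, 1, 1, 0, 0); (4, 0, 0, 0, 0, 0); (0, 0, 0, 1, 0, 0))


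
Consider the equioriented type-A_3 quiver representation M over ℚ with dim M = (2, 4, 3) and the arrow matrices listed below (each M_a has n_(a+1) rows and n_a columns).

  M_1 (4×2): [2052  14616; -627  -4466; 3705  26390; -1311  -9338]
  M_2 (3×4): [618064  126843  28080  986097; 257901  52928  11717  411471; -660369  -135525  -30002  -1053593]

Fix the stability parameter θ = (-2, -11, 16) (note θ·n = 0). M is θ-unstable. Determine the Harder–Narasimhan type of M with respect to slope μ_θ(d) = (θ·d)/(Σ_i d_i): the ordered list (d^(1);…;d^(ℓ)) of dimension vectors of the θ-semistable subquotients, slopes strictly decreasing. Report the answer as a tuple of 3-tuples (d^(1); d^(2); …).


Via rank(M_{q-1}∘⋯∘M_p): M ≅ I[1,1], I[1,2], I[2,3]^3.
μ_θ-semistable layers: μ^(1)=16; μ^(2)=-2; μ^(3)=-13/2; μ^(4)=-11

((0, 0, 3); (1, 0, 0); (1, 1, 0); (0, 3, 0))


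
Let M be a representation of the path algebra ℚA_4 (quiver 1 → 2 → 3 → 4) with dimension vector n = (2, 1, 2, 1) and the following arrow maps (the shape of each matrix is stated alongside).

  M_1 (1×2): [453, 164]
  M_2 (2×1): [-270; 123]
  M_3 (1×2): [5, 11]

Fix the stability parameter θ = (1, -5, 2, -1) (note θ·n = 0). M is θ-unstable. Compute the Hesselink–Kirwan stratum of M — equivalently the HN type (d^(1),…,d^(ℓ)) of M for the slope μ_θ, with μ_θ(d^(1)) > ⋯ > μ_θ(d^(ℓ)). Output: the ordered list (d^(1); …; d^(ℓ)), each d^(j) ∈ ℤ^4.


Via rank(M_{q-1}∘⋯∘M_p): M ≅ I[1,1], I[1,4], I[3,3].
μ_θ-semistable layers: μ^(1)=2; μ^(2)=1; μ^(3)=1/2; μ^(4)=-2

((0, 0, 1, 0); (1, 0, 0, 0); (0, 0, 1, 1); (1, 1, 0, 0))


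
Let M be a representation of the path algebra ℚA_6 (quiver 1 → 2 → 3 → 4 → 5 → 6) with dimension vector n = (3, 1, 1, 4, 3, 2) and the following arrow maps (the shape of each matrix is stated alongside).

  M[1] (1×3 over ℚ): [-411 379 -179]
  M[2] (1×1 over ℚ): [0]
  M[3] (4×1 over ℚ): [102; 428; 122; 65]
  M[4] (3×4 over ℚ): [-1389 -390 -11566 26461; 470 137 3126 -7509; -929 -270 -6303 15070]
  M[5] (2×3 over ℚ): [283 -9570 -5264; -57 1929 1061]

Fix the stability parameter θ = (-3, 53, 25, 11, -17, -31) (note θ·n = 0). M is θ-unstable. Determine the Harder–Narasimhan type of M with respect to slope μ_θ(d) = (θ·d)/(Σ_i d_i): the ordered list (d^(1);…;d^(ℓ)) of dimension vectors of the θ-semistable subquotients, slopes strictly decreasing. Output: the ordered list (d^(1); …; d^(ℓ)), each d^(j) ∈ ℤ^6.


Barcode: M ≅ I[1,1]^2, I[1,2], I[3,6], I[4,4], I[4,5], I[4,6]. HN layers by μ_θ (4 steps, strictly decreasing):
  μ^(1)=53; μ^(2)=11; μ^(3)=-3; μ^(4)=-37/3

((0, 1, 0, 0, 0, 0); (0, 0, 0, 1, 0, 0); (3, 0, 1, 2, 2, 1); (0, 0, 0, 1, 1, 1))


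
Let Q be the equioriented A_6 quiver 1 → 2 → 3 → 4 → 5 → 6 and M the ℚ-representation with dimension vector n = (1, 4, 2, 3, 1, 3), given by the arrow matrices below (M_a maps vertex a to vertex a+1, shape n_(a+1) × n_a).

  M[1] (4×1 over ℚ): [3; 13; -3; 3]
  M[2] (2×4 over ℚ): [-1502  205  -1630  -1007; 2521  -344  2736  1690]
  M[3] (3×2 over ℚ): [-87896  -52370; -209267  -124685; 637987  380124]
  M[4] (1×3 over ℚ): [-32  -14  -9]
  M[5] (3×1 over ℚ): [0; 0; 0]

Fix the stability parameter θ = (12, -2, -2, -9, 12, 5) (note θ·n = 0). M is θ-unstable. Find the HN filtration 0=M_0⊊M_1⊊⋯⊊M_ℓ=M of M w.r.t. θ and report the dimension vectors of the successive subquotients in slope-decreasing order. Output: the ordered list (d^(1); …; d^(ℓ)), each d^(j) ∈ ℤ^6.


Via rank(M_{q-1}∘⋯∘M_p): M ≅ I[1,5], I[2,2]^2, I[2,4], I[4,4], I[6,6]^3.
μ_θ-semistable layers: μ^(1)=12; μ^(2)=5; μ^(3)=-1/4; μ^(4)=-2; μ^(5)=-13/3; μ^(6)=-9

((0, 0, 0, 0, 1, 0); (0, 0, 0, 0, 0, 3); (1, 1, 1, 1, 0, 0); (0, 2, 0, 0, 0, 0); (0, 1, 1, 1, 0, 0); (0, 0, 0, 1, 0, 0))


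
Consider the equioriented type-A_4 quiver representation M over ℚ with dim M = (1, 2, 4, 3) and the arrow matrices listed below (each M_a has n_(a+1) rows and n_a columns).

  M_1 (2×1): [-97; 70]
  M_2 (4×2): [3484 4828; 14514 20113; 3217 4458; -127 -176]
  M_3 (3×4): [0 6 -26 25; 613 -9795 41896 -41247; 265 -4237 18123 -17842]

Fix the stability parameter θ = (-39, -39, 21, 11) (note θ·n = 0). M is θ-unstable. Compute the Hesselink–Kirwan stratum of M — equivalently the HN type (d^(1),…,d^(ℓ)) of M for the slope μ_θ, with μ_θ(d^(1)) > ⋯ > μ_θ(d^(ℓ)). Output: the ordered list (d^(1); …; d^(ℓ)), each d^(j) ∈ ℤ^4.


Barcode: M ≅ I[1,4], I[2,4], I[3,3], I[3,4]. HN layers by μ_θ (3 steps, strictly decreasing):
  μ^(1)=21; μ^(2)=16; μ^(3)=-39

((0, 0, 1, 0); (0, 0, 3, 3); (1, 2, 0, 0))


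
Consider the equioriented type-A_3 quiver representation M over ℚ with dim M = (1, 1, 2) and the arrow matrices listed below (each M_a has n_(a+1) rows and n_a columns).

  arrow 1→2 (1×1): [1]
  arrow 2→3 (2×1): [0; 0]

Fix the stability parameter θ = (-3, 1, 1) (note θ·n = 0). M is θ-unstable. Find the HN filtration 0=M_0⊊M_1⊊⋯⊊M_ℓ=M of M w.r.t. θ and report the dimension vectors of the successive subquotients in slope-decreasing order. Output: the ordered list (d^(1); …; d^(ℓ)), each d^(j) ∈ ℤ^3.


Interval decomposition of M: I[1,2], I[3,3]^2.
HN type (ℓ=2): μ^(1)=1; μ^(2)=-3

((0, 1, 2); (1, 0, 0))


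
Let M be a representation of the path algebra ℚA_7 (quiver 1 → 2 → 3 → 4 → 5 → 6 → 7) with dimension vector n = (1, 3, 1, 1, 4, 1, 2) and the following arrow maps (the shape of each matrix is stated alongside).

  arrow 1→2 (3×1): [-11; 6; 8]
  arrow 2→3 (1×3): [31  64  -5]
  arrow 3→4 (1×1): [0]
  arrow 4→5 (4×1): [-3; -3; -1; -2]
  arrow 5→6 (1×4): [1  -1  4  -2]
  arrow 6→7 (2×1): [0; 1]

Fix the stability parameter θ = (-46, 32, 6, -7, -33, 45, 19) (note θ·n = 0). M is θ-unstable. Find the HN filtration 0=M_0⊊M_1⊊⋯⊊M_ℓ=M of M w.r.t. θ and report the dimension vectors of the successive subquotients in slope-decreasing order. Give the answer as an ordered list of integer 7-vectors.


Barcode: M ≅ I[1,3], I[2,2]^2, I[4,5], I[5,5]^2, I[5,7], I[7,7]. HN layers by μ_θ (5 steps, strictly decreasing):
  μ^(1)=32; μ^(2)=19; μ^(3)=-20; μ^(4)=-33; μ^(5)=-46

((0, 2, 0, 0, 0, 1, 1); (0, 1, 1, 0, 0, 0, 1); (0, 0, 0, 1, 1, 0, 0); (0, 0, 0, 0, 3, 0, 0); (1, 0, 0, 0, 0, 0, 0))


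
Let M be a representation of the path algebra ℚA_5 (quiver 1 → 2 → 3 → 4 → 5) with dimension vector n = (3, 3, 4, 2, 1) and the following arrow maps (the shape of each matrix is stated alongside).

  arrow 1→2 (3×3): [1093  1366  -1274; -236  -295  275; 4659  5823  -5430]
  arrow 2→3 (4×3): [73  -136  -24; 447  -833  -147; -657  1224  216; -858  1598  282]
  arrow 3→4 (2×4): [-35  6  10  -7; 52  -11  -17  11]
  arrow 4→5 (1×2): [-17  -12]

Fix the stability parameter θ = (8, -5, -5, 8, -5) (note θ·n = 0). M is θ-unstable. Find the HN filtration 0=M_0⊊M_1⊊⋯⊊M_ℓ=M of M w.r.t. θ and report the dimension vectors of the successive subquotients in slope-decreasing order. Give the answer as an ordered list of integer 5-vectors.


Interval decomposition of M: I[1,2], I[1,4], I[1,5], I[3,3]^2.
HN type (ℓ=4): μ^(1)=8; μ^(2)=3/2; μ^(3)=-2/3; μ^(4)=-5

((0, 0, 0, 1, 0); (1, 1, 0, 1, 1); (2, 2, 2, 0, 0); (0, 0, 2, 0, 0))


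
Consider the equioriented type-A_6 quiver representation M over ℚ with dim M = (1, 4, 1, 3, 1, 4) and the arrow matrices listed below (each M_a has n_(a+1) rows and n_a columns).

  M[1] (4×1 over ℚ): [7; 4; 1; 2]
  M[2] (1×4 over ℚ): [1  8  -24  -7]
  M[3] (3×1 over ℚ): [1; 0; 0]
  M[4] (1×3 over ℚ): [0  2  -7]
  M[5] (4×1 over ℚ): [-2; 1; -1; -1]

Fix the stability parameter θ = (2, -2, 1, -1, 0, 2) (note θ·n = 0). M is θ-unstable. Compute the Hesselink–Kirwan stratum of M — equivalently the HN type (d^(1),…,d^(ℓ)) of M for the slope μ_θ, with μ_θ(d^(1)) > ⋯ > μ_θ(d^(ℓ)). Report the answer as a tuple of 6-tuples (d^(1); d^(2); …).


Via rank(M_{q-1}∘⋯∘M_p): M ≅ I[1,4], I[2,2]^3, I[4,4], I[4,6], I[6,6]^3.
μ_θ-semistable layers: μ^(1)=2; μ^(2)=0; μ^(3)=-1; μ^(4)=-2

((0, 0, 0, 0, 0, 4); (1, 1, 1, 1, 1, 0); (0, 0, 0, 2, 0, 0); (0, 3, 0, 0, 0, 0))


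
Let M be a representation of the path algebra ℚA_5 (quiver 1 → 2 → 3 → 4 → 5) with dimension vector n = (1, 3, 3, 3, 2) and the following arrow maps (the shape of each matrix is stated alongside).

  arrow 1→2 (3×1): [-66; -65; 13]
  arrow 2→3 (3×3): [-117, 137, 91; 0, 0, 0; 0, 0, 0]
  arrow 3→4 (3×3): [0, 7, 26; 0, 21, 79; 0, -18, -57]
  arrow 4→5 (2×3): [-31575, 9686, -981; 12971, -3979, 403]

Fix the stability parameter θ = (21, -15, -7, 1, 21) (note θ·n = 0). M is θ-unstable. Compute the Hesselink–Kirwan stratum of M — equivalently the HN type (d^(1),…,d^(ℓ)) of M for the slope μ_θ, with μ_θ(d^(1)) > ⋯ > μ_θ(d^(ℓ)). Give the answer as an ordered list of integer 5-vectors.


Barcode: M ≅ I[1,2], I[2,2], I[2,3], I[3,5]^2, I[4,4]. HN layers by μ_θ (5 steps, strictly decreasing):
  μ^(1)=21; μ^(2)=3; μ^(3)=1; μ^(4)=-7; μ^(5)=-15

((0, 0, 0, 0, 2); (1, 1, 0, 0, 0); (0, 0, 0, 3, 0); (0, 0, 3, 0, 0); (0, 2, 0, 0, 0))
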